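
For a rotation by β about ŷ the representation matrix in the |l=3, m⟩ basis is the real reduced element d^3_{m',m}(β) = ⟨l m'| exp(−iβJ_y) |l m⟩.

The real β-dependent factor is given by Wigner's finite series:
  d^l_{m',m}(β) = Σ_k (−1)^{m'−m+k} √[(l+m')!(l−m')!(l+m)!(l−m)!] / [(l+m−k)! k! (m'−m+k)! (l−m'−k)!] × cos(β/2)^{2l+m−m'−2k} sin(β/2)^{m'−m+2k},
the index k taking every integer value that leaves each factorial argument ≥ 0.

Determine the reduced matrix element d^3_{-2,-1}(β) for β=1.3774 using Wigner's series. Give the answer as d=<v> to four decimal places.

d=-0.1958

d^3_{-2,-1}(β=1.3774) via Wigner's sum:
Half-angle: c=0.772073, s=0.635534. N=√(1·120·2·24)=75.894664
k∈{1,2} keeps every argument non-negative
  k=1: (−1)^0·75.8947/(24)·0.7721^5·0.6355^1 = +0.551354
  k=2: (−1)^1·75.8947/(12)·0.7721^3·0.6355^3 = -0.747173
d^3_{-2,-1}(1.3774) = +0.551354 -0.747173 = -0.195820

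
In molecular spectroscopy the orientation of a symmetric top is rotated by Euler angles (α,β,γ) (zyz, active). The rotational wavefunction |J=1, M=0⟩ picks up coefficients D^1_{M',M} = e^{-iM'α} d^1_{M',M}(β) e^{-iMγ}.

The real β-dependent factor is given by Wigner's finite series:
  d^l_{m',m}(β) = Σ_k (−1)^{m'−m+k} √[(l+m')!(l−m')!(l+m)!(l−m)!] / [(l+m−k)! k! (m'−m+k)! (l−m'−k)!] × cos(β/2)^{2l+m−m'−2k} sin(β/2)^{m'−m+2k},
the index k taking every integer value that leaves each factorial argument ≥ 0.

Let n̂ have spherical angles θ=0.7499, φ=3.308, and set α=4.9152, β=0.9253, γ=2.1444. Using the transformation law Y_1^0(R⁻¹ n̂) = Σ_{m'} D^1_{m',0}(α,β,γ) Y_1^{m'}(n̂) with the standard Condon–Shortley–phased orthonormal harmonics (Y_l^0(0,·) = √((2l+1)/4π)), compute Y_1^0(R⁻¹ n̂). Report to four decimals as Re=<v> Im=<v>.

Re=0.2054 Im=0.0000

Need the full column D^1_{m',0} for m'=−1..1 at α=4.9152, β=0.9253, γ=2.1444.
cos(β/2)=0.894873, sin(β/2)=0.446321
d^1_{-1,0}: single k=1 term ⇒ +0.564838;  D = +0.113772-0.553261i
d^1_{0,0}: k∈[0..1] ⇒ +0.800797 -0.199203 = +0.601595;  D = +0.601595+0.000000i
d^1_{1,0}: single k=0 term ⇒ -0.564838;  D = -0.113772-0.553261i
Y_1^{m'}(θ=0.7499,φ=3.308) and Σ D·Y over m':
  (+0.1138-0.5533i)·(-0.2322+0.0390i)  (+0.6016+0.0000i)·(+0.3575+0.0000i)  (-0.1138-0.5533i)·(+0.2322+0.0390i)
Y_1^0(R⁻¹ n̂) = +0.205412+0.000000i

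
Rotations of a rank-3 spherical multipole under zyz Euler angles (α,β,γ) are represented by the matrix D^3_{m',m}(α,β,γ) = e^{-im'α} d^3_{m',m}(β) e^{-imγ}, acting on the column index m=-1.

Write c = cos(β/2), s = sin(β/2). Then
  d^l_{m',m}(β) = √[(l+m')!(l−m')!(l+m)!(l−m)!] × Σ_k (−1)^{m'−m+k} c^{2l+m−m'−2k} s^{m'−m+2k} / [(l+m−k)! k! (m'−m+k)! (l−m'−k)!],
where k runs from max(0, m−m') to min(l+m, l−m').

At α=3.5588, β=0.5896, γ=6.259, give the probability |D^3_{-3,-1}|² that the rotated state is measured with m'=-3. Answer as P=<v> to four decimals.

Split into d^3_{-3,-1}(β=0.5896) × two z-phases.
With c≡cos(β/2)=0.956860 and s≡sin(β/2)=0.290548, N=[1·720·2·24]^{1/2}=185.903201
k: max(0,(-1)−(-3))=2 … min(3+(-1),3−(-3))=2
  k=2: (−1)^0·185.9032/(48)·0.9569^4·0.2905^2 = +0.274080
d^3_{-3,-1}(0.5896) = +0.274080
|D^3_{-3,-1}|² = |d^3_{-3,-1}(β)|² = (+0.274080)² = 0.075120 (the z-rotation phases have unit modulus)

P=0.0751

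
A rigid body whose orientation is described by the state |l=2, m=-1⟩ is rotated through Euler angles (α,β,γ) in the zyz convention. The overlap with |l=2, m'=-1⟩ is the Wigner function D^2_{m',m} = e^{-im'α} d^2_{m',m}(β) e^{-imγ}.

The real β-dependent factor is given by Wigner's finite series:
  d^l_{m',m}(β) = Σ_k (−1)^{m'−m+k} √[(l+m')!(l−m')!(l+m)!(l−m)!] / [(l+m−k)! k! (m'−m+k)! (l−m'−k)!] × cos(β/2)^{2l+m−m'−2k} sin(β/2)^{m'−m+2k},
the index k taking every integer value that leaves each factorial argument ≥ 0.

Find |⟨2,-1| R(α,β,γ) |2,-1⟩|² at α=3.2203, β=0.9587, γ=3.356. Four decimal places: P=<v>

Split into d^2_{-1,-1}(β=0.9587) × two z-phases.
With c≡cos(β/2)=0.887295 and s≡sin(β/2)=0.461203, N=[1·6·1·6]^{1/2}=6.000000
The bounds max(0,m−m')=0 and min(l+m,l−m')=1 give 2 terms
  k=0: (−1)^0·6.0000/(6)·0.8873^4·0.4612^0 = +0.619829
  k=1: (−1)^1·6.0000/(2)·0.8873^2·0.4612^2 = -0.502390
d^2_{-1,-1}(0.9587) = +0.619829 -0.502390 = +0.117440
|D^2_{-1,-1}|² = |d^2_{-1,-1}(β)|² = (+0.117440)² = 0.013792 (the z-rotation phases have unit modulus)

P=0.0138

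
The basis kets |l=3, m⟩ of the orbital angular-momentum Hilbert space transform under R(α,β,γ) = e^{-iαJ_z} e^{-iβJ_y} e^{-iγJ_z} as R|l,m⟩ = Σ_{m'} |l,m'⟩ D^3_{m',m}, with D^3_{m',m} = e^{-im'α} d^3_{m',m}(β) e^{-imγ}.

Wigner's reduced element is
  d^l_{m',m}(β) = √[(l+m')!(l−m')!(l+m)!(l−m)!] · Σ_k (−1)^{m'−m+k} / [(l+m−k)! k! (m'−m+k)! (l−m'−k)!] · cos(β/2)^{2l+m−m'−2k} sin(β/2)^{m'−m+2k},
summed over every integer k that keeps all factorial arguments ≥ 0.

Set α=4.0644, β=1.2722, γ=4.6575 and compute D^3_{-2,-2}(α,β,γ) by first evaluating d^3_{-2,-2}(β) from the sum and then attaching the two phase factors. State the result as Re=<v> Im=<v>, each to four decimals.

D^3_{-2,-2}(4.0644,1.2722,4.6575) = e^{-i·-2·4.0644}·d^3_{-2,-2}(1.2722)·e^{-i·-2·4.6575}. Compute d first:
c=cos(1.2722/2)=0.804419, s=sin(1.2722/2)=0.594063; N=√[1·120·1·120]=120.000000
The bounds max(0,m−m')=0 and min(l+m,l−m')=1 give 2 terms
  k=0: (−1)^0·120.0000/(120)·0.8044^6·0.5941^0 = +0.270952
  k=1: (−1)^1·120.0000/(24)·0.8044^4·0.5941^2 = -0.738862
d^3_{-2,-2}(1.2722) = +0.270952 -0.738862 = -0.467910
Phases: e^{-i·(-2)·4.0644}=-0.271372+0.962475i, e^{-i·(-2)·4.6575}=-0.993980+0.109558i ⇒ D=-0.076874+0.461551i

Re=-0.0769 Im=0.4616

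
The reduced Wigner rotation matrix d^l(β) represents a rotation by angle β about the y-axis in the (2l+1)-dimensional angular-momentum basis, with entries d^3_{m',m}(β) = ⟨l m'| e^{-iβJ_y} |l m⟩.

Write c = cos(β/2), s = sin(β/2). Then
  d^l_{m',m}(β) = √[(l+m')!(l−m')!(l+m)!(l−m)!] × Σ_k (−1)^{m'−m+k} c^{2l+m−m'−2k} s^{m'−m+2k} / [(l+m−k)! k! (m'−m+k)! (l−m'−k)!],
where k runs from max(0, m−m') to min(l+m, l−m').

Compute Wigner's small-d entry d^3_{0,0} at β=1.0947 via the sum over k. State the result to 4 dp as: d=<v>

d=-0.4468

d^3_{0,0}(β=1.0947) via Wigner's sum:
Half-angle: c=0.853907, s=0.520426. N=√(6·6·6·6)=36.000000
The bounds max(0,m−m')=0 and min(l+m,l−m')=3 give 4 terms
  k=0: (−1)^0·36.0000/(36)·0.8539^6·0.5204^0 = +0.387670
  k=1: (−1)^1·36.0000/(4)·0.8539^4·0.5204^2 = -1.295992
  k=2: (−1)^2·36.0000/(4)·0.8539^2·0.5204^4 = +0.481393
  k=3: (−1)^3·36.0000/(36)·0.8539^0·0.5204^6 = -0.019868
d^3_{0,0}(1.0947) = +0.387670 -1.295992 +0.481393 -0.019868 = -0.446797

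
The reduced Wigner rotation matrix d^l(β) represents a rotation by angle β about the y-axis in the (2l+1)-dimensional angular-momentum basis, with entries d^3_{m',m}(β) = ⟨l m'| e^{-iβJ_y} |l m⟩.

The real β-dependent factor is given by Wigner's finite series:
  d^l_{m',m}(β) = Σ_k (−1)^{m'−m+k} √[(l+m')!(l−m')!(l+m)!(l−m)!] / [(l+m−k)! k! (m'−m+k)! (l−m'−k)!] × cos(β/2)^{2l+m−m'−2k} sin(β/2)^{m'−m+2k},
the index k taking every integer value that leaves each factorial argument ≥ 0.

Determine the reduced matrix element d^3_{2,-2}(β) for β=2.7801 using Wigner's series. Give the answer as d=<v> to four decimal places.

d^3_{2,-2}(β=2.7801) via Wigner's sum:
Half-angle: c=0.179764, s=0.983710. N=√(120·1·1·120)=120.000000
The bounds max(0,m−m')=0 and min(l+m,l−m')=1 give 2 terms
  k=0: (−1)^4·120.0000/(24)·0.1798^2·0.9837^4 = +0.151301
  k=1: (−1)^5·120.0000/(120)·0.1798^0·0.9837^6 = -0.906154
d^3_{2,-2}(2.7801) = +0.151301 -0.906154 = -0.754853

d=-0.7549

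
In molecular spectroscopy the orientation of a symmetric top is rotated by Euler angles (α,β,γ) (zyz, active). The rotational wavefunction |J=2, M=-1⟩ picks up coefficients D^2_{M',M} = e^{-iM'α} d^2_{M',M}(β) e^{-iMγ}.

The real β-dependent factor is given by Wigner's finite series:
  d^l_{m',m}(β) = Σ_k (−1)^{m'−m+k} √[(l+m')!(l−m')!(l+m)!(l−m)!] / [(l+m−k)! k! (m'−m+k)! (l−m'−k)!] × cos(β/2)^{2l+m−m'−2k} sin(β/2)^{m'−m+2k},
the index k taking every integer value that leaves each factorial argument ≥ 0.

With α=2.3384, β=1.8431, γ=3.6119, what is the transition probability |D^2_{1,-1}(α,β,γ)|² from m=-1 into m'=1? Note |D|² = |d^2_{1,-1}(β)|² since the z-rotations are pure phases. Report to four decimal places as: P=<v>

D^2_{1,-1}(2.3384,1.8431,3.6119) = e^{-i·1·2.3384}·d^2_{1,-1}(1.8431)·e^{-i·-1·3.6119}. Compute d first:
c=cos(1.8431/2)=0.604586, s=sin(1.8431/2)=0.796540; N=√[6·1·1·6]=6.000000
The bounds max(0,m−m')=0 and min(l+m,l−m')=1 give 2 terms
  k=0: (−1)^2·6.0000/(2)·0.6046^2·0.7965^2 = +0.695749
  k=1: (−1)^3·6.0000/(6)·0.6046^0·0.7965^4 = -0.402559
d^2_{1,-1}(1.8431) = +0.695749 -0.402559 = +0.293190
|D^2_{1,-1}|² = |d^2_{1,-1}(β)|² = (+0.293190)² = 0.085960 (the z-rotation phases have unit modulus)

P=0.0860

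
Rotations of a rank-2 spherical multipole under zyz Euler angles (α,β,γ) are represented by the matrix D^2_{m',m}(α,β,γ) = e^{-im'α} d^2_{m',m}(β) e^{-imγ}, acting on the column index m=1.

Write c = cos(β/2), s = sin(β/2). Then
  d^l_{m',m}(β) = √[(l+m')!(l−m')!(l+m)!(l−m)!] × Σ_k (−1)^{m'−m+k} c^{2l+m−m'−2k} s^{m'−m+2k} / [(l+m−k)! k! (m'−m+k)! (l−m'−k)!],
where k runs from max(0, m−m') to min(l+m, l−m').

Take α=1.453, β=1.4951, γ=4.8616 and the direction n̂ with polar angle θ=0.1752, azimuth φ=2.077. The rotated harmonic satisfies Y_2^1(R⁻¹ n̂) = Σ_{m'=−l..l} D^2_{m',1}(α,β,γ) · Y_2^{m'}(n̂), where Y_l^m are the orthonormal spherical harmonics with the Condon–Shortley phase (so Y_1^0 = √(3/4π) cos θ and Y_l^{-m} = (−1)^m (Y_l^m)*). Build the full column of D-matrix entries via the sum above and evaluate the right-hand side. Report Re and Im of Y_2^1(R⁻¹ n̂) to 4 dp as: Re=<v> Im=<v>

Re=0.0408 Im=0.1574

Need the full column D^2_{m',1} for m'=−2..2 at α=1.453, β=1.4951, γ=4.8616.
cos(β/2)=0.733357, sin(β/2)=0.679844
d^2_{-2,1}: single k=3 term ⇒ +0.460864;  D = -0.172998-0.427162i
d^2_{-1,1}: k∈[2..3] ⇒ +0.745711 -0.213618 = +0.532093;  D = -0.513238+0.140391i
d^2_{0,1}: k∈[1..2] ⇒ +0.656796 -0.564441 = +0.092355;  D = +0.013729+0.091329i
d^2_{1,1}: k∈[0..1] ⇒ +0.289242 -0.745711 = -0.456469;  D = -0.456244+0.014337i
d^2_{2,1}: single k=0 term ⇒ -0.536272;  D = -0.046266+0.534272i
Y_2^{m'}(θ=0.1752,φ=2.077) and Σ D·Y over m':
  (-0.1730-0.4272i)·(-0.0062+0.0100i)  (-0.5132+0.1404i)·(-0.0643-0.1160i)  (+0.0137+0.0913i)·(+0.6020+0.0000i)  (-0.4562+0.0143i)·(+0.0643-0.1160i)  (-0.0463+0.5343i)·(-0.0062-0.0100i)
Y_2^1(R⁻¹ n̂) = +0.040806+0.157381i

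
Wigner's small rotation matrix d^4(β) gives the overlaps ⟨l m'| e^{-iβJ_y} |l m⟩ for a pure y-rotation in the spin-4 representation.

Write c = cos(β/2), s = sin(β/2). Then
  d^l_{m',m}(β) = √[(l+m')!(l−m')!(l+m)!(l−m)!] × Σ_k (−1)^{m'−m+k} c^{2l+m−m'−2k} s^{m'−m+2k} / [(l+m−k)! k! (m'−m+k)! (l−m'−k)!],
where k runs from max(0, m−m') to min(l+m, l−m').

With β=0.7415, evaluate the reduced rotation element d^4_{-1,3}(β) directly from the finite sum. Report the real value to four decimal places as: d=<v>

d^4_{-1,3}(β=0.7415) via Wigner's sum:
c=cos(0.7415/2)=0.932056, s=sin(0.7415/2)=0.362315; N=√[6·120·5040·1]=1904.940944
Admissible k: 4..5 (factorial args all ≥0)
  k=4: (−1)^0·1904.9409/(144)·0.9321^4·0.3623^4 = +0.172040
  k=5: (−1)^1·1904.9409/(240)·0.9321^2·0.3623^6 = -0.015598
d^4_{-1,3}(0.7415) = +0.172040 -0.015598 = +0.156442

d=0.1564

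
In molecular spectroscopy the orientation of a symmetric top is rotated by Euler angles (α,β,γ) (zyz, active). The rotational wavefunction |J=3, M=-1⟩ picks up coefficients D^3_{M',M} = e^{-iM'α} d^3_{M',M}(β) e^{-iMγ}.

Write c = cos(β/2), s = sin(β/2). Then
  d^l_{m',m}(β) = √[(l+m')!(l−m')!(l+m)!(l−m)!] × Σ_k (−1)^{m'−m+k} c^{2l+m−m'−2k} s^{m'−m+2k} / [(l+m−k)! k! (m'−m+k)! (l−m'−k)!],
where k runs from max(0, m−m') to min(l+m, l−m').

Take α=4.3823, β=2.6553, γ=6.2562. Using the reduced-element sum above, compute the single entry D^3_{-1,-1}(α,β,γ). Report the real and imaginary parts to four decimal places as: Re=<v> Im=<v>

Re=-0.0991 Im=-0.2656

Split into d^3_{-1,-1}(β=2.6553) × two z-phases.
With c≡cos(β/2)=0.240758 and s≡sin(β/2)=0.970585, N=[2·24·2·24]^{1/2}=48.000000
Admissible k: 0..2 (factorial args all ≥0)
  k=0: (−1)^0·48.0000/(48)·0.2408^6·0.9706^0 = +0.000195
  k=1: (−1)^1·48.0000/(6)·0.2408^4·0.9706^2 = -0.025321
  k=2: (−1)^2·48.0000/(8)·0.2408^2·0.9706^4 = +0.308636
d^3_{-1,-1}(2.6553) = +0.000195 -0.025321 +0.308636 = +0.283510
Attach z-rotation phases: D = e^{-i(-1)(4.3823)}·(+0.283510)·e^{-i(-1)(6.2562)} = -0.099096-0.265627i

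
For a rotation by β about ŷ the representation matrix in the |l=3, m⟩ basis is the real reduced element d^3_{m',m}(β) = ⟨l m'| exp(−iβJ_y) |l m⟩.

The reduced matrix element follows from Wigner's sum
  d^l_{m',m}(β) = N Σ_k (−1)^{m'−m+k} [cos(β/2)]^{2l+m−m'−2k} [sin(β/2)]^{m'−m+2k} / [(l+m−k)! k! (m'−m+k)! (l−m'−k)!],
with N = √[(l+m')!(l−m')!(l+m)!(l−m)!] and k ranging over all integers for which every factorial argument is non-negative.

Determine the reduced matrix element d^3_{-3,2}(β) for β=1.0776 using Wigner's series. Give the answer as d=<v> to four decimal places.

d^3_{-3,2}(β=1.0776) via Wigner's sum:
Half-angle: c=0.858325, s=0.513106. N=√(1·720·120·1)=293.938769
The bounds max(0,m−m')=5 and min(l+m,l−m')=5 give 1 term
  k=5: (−1)^0·293.9388/(120)·0.8583^1·0.5131^5 = +0.074776
d^3_{-3,2}(1.0776) = +0.074776

d=0.0748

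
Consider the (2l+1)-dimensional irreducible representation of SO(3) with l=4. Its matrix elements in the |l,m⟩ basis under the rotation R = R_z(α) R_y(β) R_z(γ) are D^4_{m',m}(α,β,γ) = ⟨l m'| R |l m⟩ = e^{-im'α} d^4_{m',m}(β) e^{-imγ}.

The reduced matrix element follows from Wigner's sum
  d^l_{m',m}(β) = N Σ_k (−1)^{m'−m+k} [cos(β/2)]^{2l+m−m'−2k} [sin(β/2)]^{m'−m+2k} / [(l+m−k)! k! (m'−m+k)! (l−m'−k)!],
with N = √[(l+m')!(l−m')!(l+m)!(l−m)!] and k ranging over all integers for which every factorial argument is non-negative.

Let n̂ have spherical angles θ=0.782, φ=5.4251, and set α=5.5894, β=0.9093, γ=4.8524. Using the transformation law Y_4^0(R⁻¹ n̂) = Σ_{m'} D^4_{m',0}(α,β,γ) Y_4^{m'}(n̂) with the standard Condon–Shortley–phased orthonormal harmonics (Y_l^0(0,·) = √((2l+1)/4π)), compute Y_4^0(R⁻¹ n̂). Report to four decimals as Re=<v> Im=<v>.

Re=0.7190 Im=0.0000

Need the full column D^4_{m',0} for m'=−4..4 at α=5.5894, β=0.9093, γ=4.8524.
cos(β/2)=0.898415, sin(β/2)=0.439148
d^4_{-4,0}: single k=4 term ⇒ +0.202721;  D = -0.189262-0.072636i
d^4_{-3,0}: k∈[3..4] ⇒ +0.586517 -0.140136 = +0.446382;  D = -0.218131-0.389455i
d^4_{-2,0}: k∈[2..4] ⇒ +0.962065 -0.612972 +0.054921 = +0.404014;  D = +0.073612-0.397251i
d^4_{-1,0}: k∈[1..4] ⇒ +0.927821 -1.330096 +0.317798 -0.012655 = -0.097133;  D = -0.074679+0.062112i
d^4_{0,0}: k∈[0..4] ⇒ +0.424439 -1.622568 +0.872275 -0.092627 +0.001383 = -0.417099;  D = -0.417099+0.000000i
d^4_{1,0}: k∈[0..3] ⇒ -0.927821 +1.330096 -0.317798 +0.012655 = +0.097133;  D = +0.074679+0.062112i
d^4_{2,0}: k∈[0..2] ⇒ +0.962065 -0.612972 +0.054921 = +0.404014;  D = +0.073612+0.397251i
d^4_{3,0}: k∈[0..1] ⇒ -0.586517 +0.140136 = -0.446382;  D = +0.218131-0.389455i
d^4_{4,0}: single k=0 term ⇒ +0.202721;  D = -0.189262+0.072636i
Y_4^{m'}(θ=0.782,φ=5.4251) and Σ D·Y over m':
  (-0.1893-0.0726i)·(-0.1046-0.0313i)  (-0.2181-0.3895i)·(-0.2621+0.1670i)  (+0.0736-0.3973i)·(-0.0607+0.4148i)  (-0.0747+0.0621i)·(+0.0810+0.0937i)  (-0.4171+0.0000i)·(-0.3420+0.0000i)  (+0.0747+0.0621i)·(-0.0810+0.0937i)  (+0.0736+0.3973i)·(-0.0607-0.4148i)  (+0.2181-0.3895i)·(+0.2621+0.1670i)  (-0.1893+0.0726i)·(-0.1046+0.0313i)
Y_4^0(R⁻¹ n̂) = +0.718999+0.000000i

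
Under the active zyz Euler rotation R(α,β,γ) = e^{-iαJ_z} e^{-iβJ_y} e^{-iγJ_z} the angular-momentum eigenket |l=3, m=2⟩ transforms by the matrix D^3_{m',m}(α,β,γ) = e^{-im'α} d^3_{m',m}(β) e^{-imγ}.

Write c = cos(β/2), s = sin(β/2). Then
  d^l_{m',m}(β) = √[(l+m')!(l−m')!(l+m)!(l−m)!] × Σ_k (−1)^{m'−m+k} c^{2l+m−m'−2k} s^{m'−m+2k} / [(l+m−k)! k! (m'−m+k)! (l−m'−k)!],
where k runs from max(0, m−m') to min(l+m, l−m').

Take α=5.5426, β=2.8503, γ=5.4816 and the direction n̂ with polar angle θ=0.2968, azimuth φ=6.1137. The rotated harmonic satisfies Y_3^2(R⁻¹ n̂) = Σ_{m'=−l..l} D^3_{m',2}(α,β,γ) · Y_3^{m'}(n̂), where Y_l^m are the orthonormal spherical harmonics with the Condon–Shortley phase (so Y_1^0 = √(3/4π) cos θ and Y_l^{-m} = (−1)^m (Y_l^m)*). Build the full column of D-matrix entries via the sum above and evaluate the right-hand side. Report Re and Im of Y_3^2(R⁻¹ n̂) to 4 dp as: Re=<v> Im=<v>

Need the full column D^3_{m',2} for m'=−3..3 at α=5.5426, β=2.8503, γ=5.4816.
cos(β/2)=0.145132, sin(β/2)=0.989412
d^3_{-3,2}: single k=5 term ⇒ +0.337074;  D = +0.274614-0.195464i
d^3_{-2,2}: k∈[4..5] ⇒ +0.100927 -0.938132 = -0.837205;  D = -0.830983-0.101886i
d^3_{-1,2}: k∈[3..4] ⇒ +0.018726 -0.435161 = -0.416434;  D = -0.270881-0.316293i
d^3_{0,2}: k∈[2..3] ⇒ +0.002379 -0.110559 = -0.108181;  D = +0.003502-0.108124i
d^3_{1,2}: k∈[1..2] ⇒ +0.000201 -0.018726 = -0.018525;  D = +0.012935-0.013261i
d^3_{2,2}: k∈[0..1] ⇒ +0.000009 -0.002172 = -0.002162;  D = +0.002159-0.000124i
d^3_{3,2}: single k=0 term ⇒ -0.000156;  D = +0.000121+0.000099i
Y_3^{m'}(θ=0.2968,φ=6.1137) and Σ D·Y over m':
  (+0.2746-0.1955i)·(+0.0091+0.0051i)  (-0.8310-0.1019i)·(+0.0788+0.0278i)  (-0.2709-0.3163i)·(+0.3328+0.0570i)  (+0.0035-0.1081i)·(+0.5611+0.0000i)  (+0.0129-0.0133i)·(-0.3328+0.0570i)  (+0.0022-0.0001i)·(+0.0788-0.0278i)  (+0.0001+0.0001i)·(-0.0091+0.0051i)
Y_3^2(R⁻¹ n̂) = -0.132740-0.207798i

Re=-0.1327 Im=-0.2078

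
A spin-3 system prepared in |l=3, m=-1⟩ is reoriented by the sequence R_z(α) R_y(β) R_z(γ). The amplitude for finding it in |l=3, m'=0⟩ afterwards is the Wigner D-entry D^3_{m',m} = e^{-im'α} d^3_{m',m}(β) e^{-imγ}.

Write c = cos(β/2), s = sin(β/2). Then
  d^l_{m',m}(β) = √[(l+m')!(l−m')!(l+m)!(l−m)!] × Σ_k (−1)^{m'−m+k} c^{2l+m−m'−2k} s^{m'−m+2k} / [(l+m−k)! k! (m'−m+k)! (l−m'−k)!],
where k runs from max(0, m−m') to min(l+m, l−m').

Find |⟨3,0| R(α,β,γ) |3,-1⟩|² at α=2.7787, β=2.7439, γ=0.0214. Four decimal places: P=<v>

First d^3_{0,-1}(β=2.7439), then the phase factors e^{-i(0)α} and e^{-i(-1)γ}:
Half-angle: c=0.197539, s=0.980295. N=√(6·6·2·24)=41.569219
k∈{0,1,2} keeps every argument non-negative
  k=0: (−1)^1·41.5692/(12)·0.1975^5·0.9803^1 = -0.001021
  k=1: (−1)^2·41.5692/(4)·0.1975^3·0.9803^3 = +0.075464
  k=2: (−1)^3·41.5692/(12)·0.1975^1·0.9803^5 = -0.619479
d^3_{0,-1}(2.7439) = -0.001021 +0.075464 -0.619479 = -0.545037
|D^3_{0,-1}|² = |d^3_{0,-1}(β)|² = (-0.545037)² = 0.297065 (the z-rotation phases have unit modulus)

P=0.2971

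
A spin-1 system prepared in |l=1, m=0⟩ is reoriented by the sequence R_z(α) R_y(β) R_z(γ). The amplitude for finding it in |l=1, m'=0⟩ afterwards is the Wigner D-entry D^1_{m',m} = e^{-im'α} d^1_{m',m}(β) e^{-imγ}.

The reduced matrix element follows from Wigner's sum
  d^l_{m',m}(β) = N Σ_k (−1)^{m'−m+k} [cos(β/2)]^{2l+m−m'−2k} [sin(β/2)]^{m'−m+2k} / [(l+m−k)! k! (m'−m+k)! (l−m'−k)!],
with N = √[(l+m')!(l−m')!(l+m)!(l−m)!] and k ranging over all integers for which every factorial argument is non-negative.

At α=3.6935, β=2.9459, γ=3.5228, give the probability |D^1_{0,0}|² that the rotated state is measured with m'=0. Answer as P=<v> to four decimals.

D^1_{0,0}(3.6935,2.9459,3.5228) = e^{-i·0·3.6935}·d^1_{0,0}(2.9459)·e^{-i·0·3.5228}. Compute d first:
With c≡cos(β/2)=0.097690 and s≡sin(β/2)=0.995217, N=[1·1·1·1]^{1/2}=1.000000
Admissible k: 0..1 (factorial args all ≥0)
  k=0: (−1)^0·1.0000/(1)·0.0977^2·0.9952^0 = +0.009543
  k=1: (−1)^1·1.0000/(1)·0.0977^0·0.9952^2 = -0.990457
d^1_{0,0}(2.9459) = +0.009543 -0.990457 = -0.980913
|D^1_{0,0}|² = |d^1_{0,0}(β)|² = (-0.980913)² = 0.962191 (the z-rotation phases have unit modulus)

P=0.9622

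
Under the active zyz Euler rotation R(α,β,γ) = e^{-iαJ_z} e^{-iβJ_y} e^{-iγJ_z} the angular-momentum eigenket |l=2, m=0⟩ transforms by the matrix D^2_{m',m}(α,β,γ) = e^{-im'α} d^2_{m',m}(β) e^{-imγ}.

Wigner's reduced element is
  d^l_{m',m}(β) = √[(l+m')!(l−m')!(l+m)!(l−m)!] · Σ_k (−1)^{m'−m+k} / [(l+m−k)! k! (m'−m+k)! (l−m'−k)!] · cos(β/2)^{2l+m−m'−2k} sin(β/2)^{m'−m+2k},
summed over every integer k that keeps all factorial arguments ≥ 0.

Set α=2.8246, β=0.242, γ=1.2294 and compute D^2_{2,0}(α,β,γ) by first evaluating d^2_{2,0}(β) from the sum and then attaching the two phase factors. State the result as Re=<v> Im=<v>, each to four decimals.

Re=0.0283 Im=0.0208

Split into d^2_{2,0}(β=0.242) × two z-phases.
Half-angle: c=0.992688, s=0.120705. N=√(24·1·2·2)=9.797959
Admissible k: 0..0 (factorial args all ≥0)
  k=0: (−1)^2·9.7980/(4)·0.9927^2·0.1207^2 = +0.035168
d^2_{2,0}(0.242) = +0.035168
D = (+0.805673+0.592360i)·(+0.035168)·(+1.000000+0.000000i) = +0.028334+0.020832i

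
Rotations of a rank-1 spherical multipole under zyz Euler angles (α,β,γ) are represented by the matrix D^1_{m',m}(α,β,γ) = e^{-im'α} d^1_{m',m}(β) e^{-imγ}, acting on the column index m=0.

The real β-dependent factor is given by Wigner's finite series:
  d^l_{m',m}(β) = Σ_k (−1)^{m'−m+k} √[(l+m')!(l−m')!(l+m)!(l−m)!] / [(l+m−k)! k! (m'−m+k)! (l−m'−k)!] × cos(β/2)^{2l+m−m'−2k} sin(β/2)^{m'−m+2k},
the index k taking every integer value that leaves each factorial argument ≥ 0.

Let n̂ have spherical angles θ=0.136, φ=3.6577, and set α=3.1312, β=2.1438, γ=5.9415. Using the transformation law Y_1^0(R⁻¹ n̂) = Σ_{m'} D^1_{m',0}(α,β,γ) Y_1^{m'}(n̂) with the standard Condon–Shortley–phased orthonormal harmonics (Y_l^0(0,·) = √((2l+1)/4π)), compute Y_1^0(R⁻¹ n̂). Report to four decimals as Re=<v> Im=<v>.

Re=-0.2143 Im=0.0000

Need the full column D^1_{m',0} for m'=−1..1 at α=3.1312, β=2.1438, γ=5.9415.
cos(β/2)=0.478457, sin(β/2)=0.878111
d^1_{-1,0}: single k=1 term ⇒ +0.594165;  D = -0.594133+0.006175i
d^1_{0,0}: k∈[0..1] ⇒ +0.228921 -0.771079 = -0.542158;  D = -0.542158+0.000000i
d^1_{1,0}: single k=0 term ⇒ -0.594165;  D = +0.594133+0.006175i
Y_1^{m'}(θ=0.136,φ=3.6577) and Σ D·Y over m':
  (-0.5941+0.0062i)·(-0.0407+0.0231i)  (-0.5422+0.0000i)·(+0.4841+0.0000i)  (+0.5941+0.0062i)·(+0.0407+0.0231i)
Y_1^0(R⁻¹ n̂) = -0.214328+0.000000i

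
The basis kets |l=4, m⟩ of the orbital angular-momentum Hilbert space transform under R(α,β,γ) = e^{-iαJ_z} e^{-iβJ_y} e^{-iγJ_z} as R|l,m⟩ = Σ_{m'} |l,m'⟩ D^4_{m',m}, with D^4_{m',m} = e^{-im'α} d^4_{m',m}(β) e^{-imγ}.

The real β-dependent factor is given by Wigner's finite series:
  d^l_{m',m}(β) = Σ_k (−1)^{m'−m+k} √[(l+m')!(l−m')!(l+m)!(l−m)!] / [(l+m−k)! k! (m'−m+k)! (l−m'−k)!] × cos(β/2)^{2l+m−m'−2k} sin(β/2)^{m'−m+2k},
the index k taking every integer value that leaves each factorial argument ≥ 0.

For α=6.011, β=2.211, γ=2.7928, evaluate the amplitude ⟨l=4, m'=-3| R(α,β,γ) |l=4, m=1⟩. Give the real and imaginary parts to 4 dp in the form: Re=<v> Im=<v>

Re=0.4214 Im=-0.2129

D^4_{-3,1}(6.011,2.211,2.7928) = e^{-i·-3·6.011}·d^4_{-3,1}(2.211)·e^{-i·1·2.7928}. Compute d first:
Half-angle: c=0.448688, s=0.893689. N=√(1·5040·120·6)=1904.940944
k: max(0,(1)−(-3))=4 … min(4+(1),4−(-3))=5
  k=4: (−1)^0·1904.9409/(144)·0.4487^4·0.8937^4 = +0.342011
  k=5: (−1)^1·1904.9409/(240)·0.4487^2·0.8937^6 = -0.814097
d^4_{-3,1}(2.211) = +0.342011 -0.814097 = -0.472085
Attach z-rotation phases: D = e^{-i(-3)(6.011)}·(-0.472085)·e^{-i(1)(2.7928)} = +0.421373-0.212859i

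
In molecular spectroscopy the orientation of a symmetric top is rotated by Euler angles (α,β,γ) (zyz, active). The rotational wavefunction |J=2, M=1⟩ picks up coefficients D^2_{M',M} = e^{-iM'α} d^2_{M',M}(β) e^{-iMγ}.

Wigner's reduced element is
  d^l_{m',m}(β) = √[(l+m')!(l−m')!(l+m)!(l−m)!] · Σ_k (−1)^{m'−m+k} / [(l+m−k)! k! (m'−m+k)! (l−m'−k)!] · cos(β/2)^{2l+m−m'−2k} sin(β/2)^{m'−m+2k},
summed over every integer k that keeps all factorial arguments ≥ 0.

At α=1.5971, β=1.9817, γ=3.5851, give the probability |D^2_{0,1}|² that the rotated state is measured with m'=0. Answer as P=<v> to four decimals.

P=0.2011

D^2_{0,1}(1.5971,1.9817,3.5851) = e^{-i·0·1.5971}·d^2_{0,1}(1.9817)·e^{-i·1·3.5851}. Compute d first:
With c≡cos(β/2)=0.547979 and s≡sin(β/2)=0.836492, N=[2·2·6·1]^{1/2}=4.898979
Admissible k: 1..2 (factorial args all ≥0)
  k=1: (−1)^0·4.8990/(2)·0.5480^3·0.8365^1 = +0.337155
  k=2: (−1)^1·4.8990/(2)·0.5480^1·0.8365^3 = -0.785643
d^2_{0,1}(1.9817) = +0.337155 -0.785643 = -0.448488
|D^2_{0,1}|² = |d^2_{0,1}(β)|² = (-0.448488)² = 0.201141 (the z-rotation phases have unit modulus)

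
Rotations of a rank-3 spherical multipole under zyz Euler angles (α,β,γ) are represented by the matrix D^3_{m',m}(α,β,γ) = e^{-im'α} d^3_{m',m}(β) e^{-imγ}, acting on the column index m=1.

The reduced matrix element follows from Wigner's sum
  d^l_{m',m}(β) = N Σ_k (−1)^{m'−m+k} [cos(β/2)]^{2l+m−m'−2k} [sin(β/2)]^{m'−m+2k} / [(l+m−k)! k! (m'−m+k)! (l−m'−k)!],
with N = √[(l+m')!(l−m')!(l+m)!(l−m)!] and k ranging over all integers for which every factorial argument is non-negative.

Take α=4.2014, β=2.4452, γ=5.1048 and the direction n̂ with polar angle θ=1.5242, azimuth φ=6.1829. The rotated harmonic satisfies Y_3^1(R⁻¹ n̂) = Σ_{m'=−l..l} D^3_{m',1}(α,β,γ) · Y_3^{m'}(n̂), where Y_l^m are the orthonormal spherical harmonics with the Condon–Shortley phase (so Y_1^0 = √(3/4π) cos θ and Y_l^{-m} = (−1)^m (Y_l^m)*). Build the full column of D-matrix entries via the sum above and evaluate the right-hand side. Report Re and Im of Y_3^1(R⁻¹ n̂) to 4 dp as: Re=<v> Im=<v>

Need the full column D^3_{m',1} for m'=−3..3 at α=4.2014, β=2.4452, γ=5.1048.
cos(β/2)=0.341203, sin(β/2)=0.939990
d^3_{-3,1}: single k=4 term ⇒ +0.352017;  D = +0.122220+0.330119i
d^3_{-2,1}: k∈[3..4] ⇒ +0.208659 -0.791823 = -0.583164;  D = +0.576045+0.090840i
d^3_{-1,1}: k∈[2..4] ⇒ +0.071854 -0.727123 +0.689824 = +0.034555;  D = +0.021388-0.027141i
d^3_{0,1}: k∈[1..3] ⇒ +0.015058 -0.342862 +0.867399 = +0.539595;  D = +0.206350+0.498580i
d^3_{1,1}: k∈[0..2] ⇒ +0.001578 -0.095805 +0.545342 = +0.451115;  D = -0.447947-0.053367i
d^3_{2,1}: k∈[0..1] ⇒ -0.013746 +0.208659 = +0.194913;  D = +0.114764-0.157545i
d^3_{3,1}: single k=0 term ⇒ +0.046381;  D = +0.019345+0.042154i
Y_3^{m'}(θ=1.5242,φ=6.1829) and Σ D·Y over m':
  (+0.1222+0.3301i)·(+0.3972+0.1232i)  (+0.5760+0.0908i)·(+0.0465+0.0095i)  (+0.0214-0.0271i)·(-0.3177-0.0320i)  (+0.2064+0.4986i)·(-0.0520+0.0000i)  (-0.4479-0.0534i)·(+0.3177-0.0320i)  (+0.1148-0.1575i)·(+0.0465-0.0095i)  (+0.0193+0.0422i)·(-0.3972+0.1232i)
Y_3^1(R⁻¹ n̂) = -0.137626+0.112481i

Re=-0.1376 Im=0.1125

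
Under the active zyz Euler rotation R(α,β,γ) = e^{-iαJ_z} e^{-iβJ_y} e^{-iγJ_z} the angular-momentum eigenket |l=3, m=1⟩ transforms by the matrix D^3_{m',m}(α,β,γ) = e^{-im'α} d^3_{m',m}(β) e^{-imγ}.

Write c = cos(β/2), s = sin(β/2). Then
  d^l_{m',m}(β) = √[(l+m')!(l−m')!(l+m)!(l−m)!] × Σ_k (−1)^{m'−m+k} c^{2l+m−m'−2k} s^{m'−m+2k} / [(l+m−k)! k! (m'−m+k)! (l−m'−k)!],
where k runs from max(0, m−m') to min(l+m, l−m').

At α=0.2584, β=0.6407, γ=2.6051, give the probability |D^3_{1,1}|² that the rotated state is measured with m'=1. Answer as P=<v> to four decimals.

D^3_{1,1}(0.2584,0.6407,2.6051) = e^{-i·1·0.2584}·d^3_{1,1}(0.6407)·e^{-i·1·2.6051}. Compute d first:
c=cos(0.6407/2)=0.949125, s=sin(0.6407/2)=0.314899; N=√[24·2·24·2]=48.000000
The bounds max(0,m−m')=0 and min(l+m,l−m')=2 give 3 terms
  k=0: (−1)^0·48.0000/(48)·0.9491^6·0.3149^0 = +0.731040
  k=1: (−1)^1·48.0000/(6)·0.9491^4·0.3149^2 = -0.643763
  k=2: (−1)^2·48.0000/(8)·0.9491^2·0.3149^4 = +0.053147
d^3_{1,1}(0.6407) = +0.731040 -0.643763 +0.053147 = +0.140424
|D^3_{1,1}|² = |d^3_{1,1}(β)|² = (+0.140424)² = 0.019719 (the z-rotation phases have unit modulus)

P=0.0197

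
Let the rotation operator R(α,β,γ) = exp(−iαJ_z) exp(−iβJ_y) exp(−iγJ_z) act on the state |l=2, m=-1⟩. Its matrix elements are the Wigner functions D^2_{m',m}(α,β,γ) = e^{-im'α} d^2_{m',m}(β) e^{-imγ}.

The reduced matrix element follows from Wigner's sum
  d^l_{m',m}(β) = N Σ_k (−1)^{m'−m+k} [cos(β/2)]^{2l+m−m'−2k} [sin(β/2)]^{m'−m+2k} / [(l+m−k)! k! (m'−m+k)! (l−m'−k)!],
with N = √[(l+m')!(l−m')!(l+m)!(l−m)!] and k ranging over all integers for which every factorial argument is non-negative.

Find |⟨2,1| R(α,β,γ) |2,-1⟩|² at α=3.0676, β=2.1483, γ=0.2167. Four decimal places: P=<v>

Split into d^2_{1,-1}(β=2.1483) × two z-phases.
With c≡cos(β/2)=0.476480 and s≡sin(β/2)=0.879185, N=[6·1·1·6]^{1/2}=6.000000
The bounds max(0,m−m')=0 and min(l+m,l−m')=1 give 2 terms
  k=0: (−1)^2·6.0000/(2)·0.4765^2·0.8792^2 = +0.526467
  k=1: (−1)^3·6.0000/(6)·0.4765^0·0.8792^4 = -0.597478
d^2_{1,-1}(2.1483) = +0.526467 -0.597478 = -0.071011
|D^2_{1,-1}|² = |d^2_{1,-1}(β)|² = (-0.071011)² = 0.005043 (the z-rotation phases have unit modulus)

P=0.0050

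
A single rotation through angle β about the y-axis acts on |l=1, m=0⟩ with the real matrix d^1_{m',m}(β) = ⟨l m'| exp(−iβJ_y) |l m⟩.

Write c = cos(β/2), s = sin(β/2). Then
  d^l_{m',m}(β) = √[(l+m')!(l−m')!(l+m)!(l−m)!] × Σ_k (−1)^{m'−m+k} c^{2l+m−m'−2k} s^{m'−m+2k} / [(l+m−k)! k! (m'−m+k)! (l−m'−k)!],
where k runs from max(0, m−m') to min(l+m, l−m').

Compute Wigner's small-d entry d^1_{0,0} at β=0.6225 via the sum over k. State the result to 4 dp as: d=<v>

d=0.8124

d^1_{0,0}(β=0.6225) via Wigner's sum:
With c≡cos(β/2)=0.951952 and s≡sin(β/2)=0.306249, N=[1·1·1·1]^{1/2}=1.000000
The bounds max(0,m−m')=0 and min(l+m,l−m')=1 give 2 terms
  k=0: (−1)^0·1.0000/(1)·0.9520^2·0.3062^0 = +0.906212
  k=1: (−1)^1·1.0000/(1)·0.9520^0·0.3062^2 = -0.093788
d^1_{0,0}(0.6225) = +0.906212 -0.093788 = +0.812423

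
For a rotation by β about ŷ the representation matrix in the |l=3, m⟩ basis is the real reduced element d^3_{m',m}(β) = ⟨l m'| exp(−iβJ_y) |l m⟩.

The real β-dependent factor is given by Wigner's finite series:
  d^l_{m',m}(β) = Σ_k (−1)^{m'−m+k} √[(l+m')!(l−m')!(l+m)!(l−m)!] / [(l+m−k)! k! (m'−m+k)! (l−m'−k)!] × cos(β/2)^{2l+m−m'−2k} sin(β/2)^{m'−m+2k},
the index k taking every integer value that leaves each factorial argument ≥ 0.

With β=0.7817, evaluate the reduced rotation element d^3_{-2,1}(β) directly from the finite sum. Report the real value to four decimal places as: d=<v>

d^3_{-2,1}(β=0.7817) via Wigner's sum:
With c≡cos(β/2)=0.924586 and s≡sin(β/2)=0.380974, N=[1·120·24·2]^{1/2}=75.894664
k∈{3,4} keeps every argument non-negative
  k=3: (−1)^0·75.8947/(12)·0.9246^3·0.3810^3 = +0.276413
  k=4: (−1)^1·75.8947/(24)·0.9246^1·0.3810^5 = -0.023465
d^3_{-2,1}(0.7817) = +0.276413 -0.023465 = +0.252948

d=0.2529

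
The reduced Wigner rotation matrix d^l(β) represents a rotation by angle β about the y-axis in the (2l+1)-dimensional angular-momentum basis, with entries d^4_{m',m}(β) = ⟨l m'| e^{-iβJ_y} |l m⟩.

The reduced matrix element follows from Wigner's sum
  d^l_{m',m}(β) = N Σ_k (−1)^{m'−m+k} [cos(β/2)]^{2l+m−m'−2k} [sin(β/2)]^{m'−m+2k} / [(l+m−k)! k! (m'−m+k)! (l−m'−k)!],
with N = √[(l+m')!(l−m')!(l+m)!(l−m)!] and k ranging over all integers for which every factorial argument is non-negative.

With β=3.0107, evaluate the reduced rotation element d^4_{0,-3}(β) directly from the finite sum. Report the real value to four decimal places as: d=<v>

d=0.0033

d^4_{0,-3}(β=3.0107) via Wigner's sum:
c=cos(3.0107/2)=0.065400, s=sin(3.0107/2)=0.997859; N=√[24·24·1·5040]=1703.830978
k∈{0,1} keeps every argument non-negative
  k=0: (−1)^3·1703.8310/(144)·0.0654^5·0.9979^3 = -0.000014
  k=1: (−1)^4·1703.8310/(144)·0.0654^3·0.9979^5 = +0.003274
d^4_{0,-3}(3.0107) = -0.000014 +0.003274 = +0.003260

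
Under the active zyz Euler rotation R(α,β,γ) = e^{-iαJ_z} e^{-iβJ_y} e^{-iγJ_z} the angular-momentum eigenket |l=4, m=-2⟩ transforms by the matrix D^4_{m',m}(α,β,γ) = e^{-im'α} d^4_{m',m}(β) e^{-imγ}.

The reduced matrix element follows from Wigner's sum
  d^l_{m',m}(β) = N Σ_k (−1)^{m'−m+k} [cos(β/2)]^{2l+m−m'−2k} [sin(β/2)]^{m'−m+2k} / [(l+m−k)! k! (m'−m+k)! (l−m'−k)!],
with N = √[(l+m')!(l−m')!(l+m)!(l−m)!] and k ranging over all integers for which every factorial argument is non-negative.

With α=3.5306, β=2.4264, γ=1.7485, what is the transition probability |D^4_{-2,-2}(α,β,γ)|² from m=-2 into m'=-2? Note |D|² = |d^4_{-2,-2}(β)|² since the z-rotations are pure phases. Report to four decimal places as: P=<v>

P=0.0238

First d^4_{-2,-2}(β=2.4264), then the phase factors e^{-i(-2)α} and e^{-i(-2)γ}:
Half-angle: c=0.350024, s=0.936741. N=√(2·720·2·720)=1440.000000
k∈{0,1,2} keeps every argument non-negative
  k=0: (−1)^0·1440.0000/(1440)·0.3500^8·0.9367^0 = +0.000225
  k=1: (−1)^1·1440.0000/(120)·0.3500^6·0.9367^2 = -0.019364
  k=2: (−1)^2·1440.0000/(96)·0.3500^4·0.9367^4 = +0.173364
d^4_{-2,-2}(2.4264) = +0.000225 -0.019364 +0.173364 = +0.154225
|D^4_{-2,-2}|² = |d^4_{-2,-2}(β)|² = (+0.154225)² = 0.023785 (the z-rotation phases have unit modulus)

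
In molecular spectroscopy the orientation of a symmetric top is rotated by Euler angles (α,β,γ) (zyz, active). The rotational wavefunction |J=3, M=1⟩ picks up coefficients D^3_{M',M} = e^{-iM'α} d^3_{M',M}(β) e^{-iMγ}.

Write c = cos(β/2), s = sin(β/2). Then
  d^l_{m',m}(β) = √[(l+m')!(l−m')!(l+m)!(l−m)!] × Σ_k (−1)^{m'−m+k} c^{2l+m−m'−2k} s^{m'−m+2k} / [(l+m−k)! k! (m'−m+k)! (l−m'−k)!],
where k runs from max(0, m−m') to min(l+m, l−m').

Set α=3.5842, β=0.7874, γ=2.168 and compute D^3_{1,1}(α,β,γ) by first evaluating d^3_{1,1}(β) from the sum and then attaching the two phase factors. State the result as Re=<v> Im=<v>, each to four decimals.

Re=-0.1079 Im=-0.0634

Split into d^3_{1,1}(β=0.7874) × two z-phases.
c=cos(0.7874/2)=0.923496, s=sin(0.7874/2)=0.383608; N=√[24·2·24·2]=48.000000
Admissible k: 0..2 (factorial args all ≥0)
  k=0: (−1)^0·48.0000/(48)·0.9235^6·0.3836^0 = +0.620312
  k=1: (−1)^1·48.0000/(6)·0.9235^4·0.3836^2 = -0.856259
  k=2: (−1)^2·48.0000/(8)·0.9235^2·0.3836^4 = +0.110808
d^3_{1,1}(0.7874) = +0.620312 -0.856259 +0.110808 = -0.125139
Phases: e^{-i·(1)·3.5842}=-0.903638+0.428297i, e^{-i·(1)·2.168}=-0.562332-0.826911i ⇒ D=-0.107909-0.063368i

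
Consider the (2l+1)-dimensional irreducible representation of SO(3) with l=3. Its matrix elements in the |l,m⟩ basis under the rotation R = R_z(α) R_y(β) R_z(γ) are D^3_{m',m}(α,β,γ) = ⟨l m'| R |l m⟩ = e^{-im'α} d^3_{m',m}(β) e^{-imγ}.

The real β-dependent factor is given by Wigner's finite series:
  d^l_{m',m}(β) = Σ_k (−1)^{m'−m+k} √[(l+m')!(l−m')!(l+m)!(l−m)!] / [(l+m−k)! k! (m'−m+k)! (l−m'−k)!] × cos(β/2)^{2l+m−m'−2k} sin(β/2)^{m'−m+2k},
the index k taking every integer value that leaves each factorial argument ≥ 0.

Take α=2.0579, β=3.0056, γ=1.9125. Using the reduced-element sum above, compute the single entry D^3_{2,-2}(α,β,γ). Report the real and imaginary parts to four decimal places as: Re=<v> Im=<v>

Re=-0.9229 Im=0.2762

D^3_{2,-2}(2.0579,3.0056,1.9125) = e^{-i·2·2.0579}·d^3_{2,-2}(3.0056)·e^{-i·-2·1.9125}. Compute d first:
With c≡cos(β/2)=0.067944 and s≡sin(β/2)=0.997689, N=[120·1·1·120]^{1/2}=120.000000
k∈{0,1} keeps every argument non-negative
  k=0: (−1)^4·120.0000/(24)·0.0679^2·0.9977^4 = +0.022869
  k=1: (−1)^5·120.0000/(120)·0.0679^0·0.9977^6 = -0.986215
d^3_{2,-2}(3.0056) = +0.022869 -0.986215 = -0.963345
Phases: e^{-i·(2)·2.0579}=-0.561824+0.827257i, e^{-i·(-2)·1.9125}=-0.775426-0.631439i ⇒ D=-0.922899+0.276209i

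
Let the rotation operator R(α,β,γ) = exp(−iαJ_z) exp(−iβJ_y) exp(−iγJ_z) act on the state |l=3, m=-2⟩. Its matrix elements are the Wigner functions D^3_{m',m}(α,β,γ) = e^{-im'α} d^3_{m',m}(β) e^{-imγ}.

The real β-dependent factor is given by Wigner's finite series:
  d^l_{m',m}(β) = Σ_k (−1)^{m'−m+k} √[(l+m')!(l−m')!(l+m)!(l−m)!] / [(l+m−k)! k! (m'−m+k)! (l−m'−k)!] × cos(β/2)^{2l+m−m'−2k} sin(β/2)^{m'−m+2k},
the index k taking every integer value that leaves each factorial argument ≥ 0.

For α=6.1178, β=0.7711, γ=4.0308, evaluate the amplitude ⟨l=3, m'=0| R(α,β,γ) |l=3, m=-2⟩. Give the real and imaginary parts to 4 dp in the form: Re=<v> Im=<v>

Split into d^3_{0,-2}(β=0.7711) × two z-phases.
With c≡cos(β/2)=0.926592 and s≡sin(β/2)=0.376069, N=[6·6·1·120]^{1/2}=65.726707
k∈{0,1} keeps every argument non-negative
  k=0: (−1)^2·65.7267/(12)·0.9266^4·0.3761^2 = +0.571017
  k=1: (−1)^3·65.7267/(12)·0.9266^2·0.3761^4 = -0.094060
d^3_{0,-2}(0.7711) = +0.571017 -0.094060 = +0.476957
D = (+1.000000+0.000000i)·(+0.476957)·(-0.206130+0.978525i) = -0.098315+0.466714i

Re=-0.0983 Im=0.4667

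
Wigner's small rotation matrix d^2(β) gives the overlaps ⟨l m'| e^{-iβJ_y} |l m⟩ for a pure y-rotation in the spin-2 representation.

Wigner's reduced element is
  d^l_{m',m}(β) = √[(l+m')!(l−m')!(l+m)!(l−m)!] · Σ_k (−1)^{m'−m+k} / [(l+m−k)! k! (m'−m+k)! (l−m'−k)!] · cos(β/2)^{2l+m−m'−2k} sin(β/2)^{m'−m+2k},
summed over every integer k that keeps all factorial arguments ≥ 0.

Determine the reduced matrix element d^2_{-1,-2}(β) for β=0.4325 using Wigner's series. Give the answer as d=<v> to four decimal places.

d=-0.3998

d^2_{-1,-2}(β=0.4325) via Wigner's sum:
Half-angle: c=0.976709, s=0.214568. N=√(1·6·1·24)=12.000000
k: max(0,(-2)−(-1))=0 … min(2+(-2),2−(-1))=0
  k=0: (−1)^1·12.0000/(6)·0.9767^3·0.2146^1 = -0.399845
d^2_{-1,-2}(0.4325) = -0.399845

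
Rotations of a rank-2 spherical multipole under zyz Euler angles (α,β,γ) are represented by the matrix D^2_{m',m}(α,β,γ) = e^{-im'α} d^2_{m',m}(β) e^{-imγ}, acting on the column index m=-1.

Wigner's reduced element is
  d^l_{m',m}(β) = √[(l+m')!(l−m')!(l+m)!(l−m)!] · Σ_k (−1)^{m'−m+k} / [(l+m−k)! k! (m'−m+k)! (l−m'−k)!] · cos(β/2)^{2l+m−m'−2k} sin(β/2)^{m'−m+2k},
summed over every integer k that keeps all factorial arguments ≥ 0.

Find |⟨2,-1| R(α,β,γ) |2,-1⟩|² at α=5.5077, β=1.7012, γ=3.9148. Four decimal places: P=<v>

First d^2_{-1,-1}(β=1.7012), then the phase factors e^{-i(-1)α} and e^{-i(-1)γ}:
With c≡cos(β/2)=0.659532 and s≡sin(β/2)=0.751676, N=[1·6·1·6]^{1/2}=6.000000
The bounds max(0,m−m')=0 and min(l+m,l−m')=1 give 2 terms
  k=0: (−1)^0·6.0000/(6)·0.6595^4·0.7517^0 = +0.189210
  k=1: (−1)^1·6.0000/(2)·0.6595^2·0.7517^2 = -0.737318
d^2_{-1,-1}(1.7012) = +0.189210 -0.737318 = -0.548108
|D^2_{-1,-1}|² = |d^2_{-1,-1}(β)|² = (-0.548108)² = 0.300423 (the z-rotation phases have unit modulus)

P=0.3004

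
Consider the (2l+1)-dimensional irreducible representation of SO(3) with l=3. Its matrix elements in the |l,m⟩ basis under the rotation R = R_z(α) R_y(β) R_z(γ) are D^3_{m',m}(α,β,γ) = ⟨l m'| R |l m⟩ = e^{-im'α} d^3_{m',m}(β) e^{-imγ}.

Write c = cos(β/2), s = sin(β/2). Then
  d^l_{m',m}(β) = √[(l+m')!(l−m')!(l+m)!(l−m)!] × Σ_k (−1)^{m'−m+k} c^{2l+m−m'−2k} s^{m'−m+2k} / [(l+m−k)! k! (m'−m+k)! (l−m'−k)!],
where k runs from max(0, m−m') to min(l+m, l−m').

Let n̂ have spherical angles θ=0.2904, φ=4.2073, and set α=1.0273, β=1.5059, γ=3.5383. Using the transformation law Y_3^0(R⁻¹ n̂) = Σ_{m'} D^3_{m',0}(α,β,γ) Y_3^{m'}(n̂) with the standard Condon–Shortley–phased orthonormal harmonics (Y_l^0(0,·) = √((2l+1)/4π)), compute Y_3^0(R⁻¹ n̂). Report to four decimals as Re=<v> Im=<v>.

Need the full column D^3_{m',0} for m'=−3..3 at α=1.0273, β=1.5059, γ=3.5383.
cos(β/2)=0.729675, sin(β/2)=0.683794
d^3_{-3,0}: single k=3 term ⇒ +0.555494;  D = -0.554505+0.033139i
d^3_{-2,0}: k∈[2..3] ⇒ +0.725987 -0.637560 = +0.088427;  D = -0.041132+0.078279i
d^3_{-1,0}: k∈[1..3] ⇒ +0.489963 -1.290852 +0.377874 = -0.423015;  D = -0.218754-0.362061i
d^3_{0,0}: k∈[0..3] ⇒ +0.150930 -1.192919 +1.047618 -0.102224 = -0.096594;  D = -0.096594+0.000000i
d^3_{1,0}: k∈[0..2] ⇒ -0.489963 +1.290852 -0.377874 = +0.423015;  D = +0.218754-0.362061i
d^3_{2,0}: k∈[0..1] ⇒ +0.725987 -0.637560 = +0.088427;  D = -0.041132-0.078279i
d^3_{3,0}: single k=0 term ⇒ -0.555494;  D = +0.554505+0.033139i
Y_3^{m'}(θ=0.2904,φ=4.2073) and Σ D·Y over m':
  (-0.5545+0.0331i)·(+0.0098-0.0005i)  (-0.0411+0.0783i)·(-0.0427-0.0680i)  (-0.2188-0.3621i)·(-0.1608+0.2907i)  (-0.0966+0.0000i)·(+0.5685+0.0000i)  (+0.2188-0.3621i)·(+0.1608+0.2907i)  (-0.0411-0.0783i)·(-0.0427+0.0680i)  (+0.5545+0.0331i)·(-0.0098-0.0005i)
Y_3^0(R⁻¹ n̂) = +0.229288+0.000000i

Re=0.2293 Im=0.0000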